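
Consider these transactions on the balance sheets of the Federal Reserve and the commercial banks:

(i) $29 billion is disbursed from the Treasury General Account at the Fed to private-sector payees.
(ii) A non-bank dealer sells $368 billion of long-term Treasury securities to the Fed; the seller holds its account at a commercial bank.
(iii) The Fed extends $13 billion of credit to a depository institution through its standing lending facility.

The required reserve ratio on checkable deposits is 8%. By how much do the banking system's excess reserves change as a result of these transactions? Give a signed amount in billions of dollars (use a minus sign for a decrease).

+$378.24 billion

Government spending $29 billion: reserves +$29B, deposits +$29B.
Asset purchase (from non-banks) $368 billion: reserves +$368B, deposits +$368B.
Discount-window loan $13 billion: reserves +$13B, deposits 0.
Totals: Δreserves = +$410B, Δdeposits = +$397B.
Δrequired reserves = 8% × +$397B = +$31.76B.
Δexcess reserves = Δreserves − Δrequired = +$410B − (+$31.76B) = +$378.24 billion.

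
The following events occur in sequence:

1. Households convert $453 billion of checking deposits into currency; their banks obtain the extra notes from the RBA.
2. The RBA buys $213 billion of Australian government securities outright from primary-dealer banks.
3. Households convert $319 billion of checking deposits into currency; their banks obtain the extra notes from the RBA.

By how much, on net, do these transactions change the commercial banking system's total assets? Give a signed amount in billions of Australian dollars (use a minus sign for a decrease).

Currency withdrawal $453 billion: bank balance sheets shrink → −$453B.
OMO purchase (from banks) $213 billion: just an asset swap on bank balance sheets → 0.
Currency withdrawal $319 billion: bank balance sheets shrink → −$319B.
Net: −453 + 0 − 319 = -$772 billion.

-$772 billion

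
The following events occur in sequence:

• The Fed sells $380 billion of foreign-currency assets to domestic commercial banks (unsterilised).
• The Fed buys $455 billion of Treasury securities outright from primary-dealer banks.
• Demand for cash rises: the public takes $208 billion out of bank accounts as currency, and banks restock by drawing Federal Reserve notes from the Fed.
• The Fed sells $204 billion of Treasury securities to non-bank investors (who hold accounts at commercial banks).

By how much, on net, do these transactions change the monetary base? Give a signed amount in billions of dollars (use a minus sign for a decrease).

FX sale $380 billion: Fed balance sheet contracts → −$380B.
OMO purchase (from banks) $455 billion: Fed balance sheet expands → +$455B.
Currency withdrawal $208 billion: just a shift between currency and reserves — both are base money → 0.
Asset sale (to non-banks) $204 billion: Fed balance sheet contracts → −$204B.
Net: −380 + 455 + 0 − 204 = -$129 billion.

-$129 billion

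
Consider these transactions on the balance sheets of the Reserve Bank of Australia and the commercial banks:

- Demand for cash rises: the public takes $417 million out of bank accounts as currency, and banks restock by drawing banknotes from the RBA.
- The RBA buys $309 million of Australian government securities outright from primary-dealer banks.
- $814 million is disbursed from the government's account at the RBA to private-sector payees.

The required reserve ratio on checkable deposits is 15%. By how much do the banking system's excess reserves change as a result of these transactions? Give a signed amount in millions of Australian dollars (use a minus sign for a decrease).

Currency withdrawal $417 million: reserves −$417M, deposits −$417M.
OMO purchase (from banks) $309 million: reserves +$309M, deposits 0.
Government spending $814 million: reserves +$814M, deposits +$814M.
Totals: Δreserves = +$706M, Δdeposits = +$397M.
Δrequired reserves = 15% × +$397M = +$59.55M.
Δexcess reserves = Δreserves − Δrequired = +$706M − (+$59.55M) = +$646.45 million.

+$646.45 million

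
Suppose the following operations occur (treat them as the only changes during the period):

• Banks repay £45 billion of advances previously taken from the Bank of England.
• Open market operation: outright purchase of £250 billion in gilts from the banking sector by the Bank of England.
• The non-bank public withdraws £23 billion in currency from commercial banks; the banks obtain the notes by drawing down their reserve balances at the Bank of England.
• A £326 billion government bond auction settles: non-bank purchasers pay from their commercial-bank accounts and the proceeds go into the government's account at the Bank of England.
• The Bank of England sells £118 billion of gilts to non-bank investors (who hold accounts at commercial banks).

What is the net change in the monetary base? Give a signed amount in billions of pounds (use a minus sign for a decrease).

Bank of England balance sheet:
  Assets:      Securities +£132B, Loans to banks −£45B
  Liabilities: Bank reserves −£262B, Currency in circulation +£23B, Government deposits +£326B
Monetary base = currency + reserves: +£23B + (−£262B) = -£239 billion.

-£239 billion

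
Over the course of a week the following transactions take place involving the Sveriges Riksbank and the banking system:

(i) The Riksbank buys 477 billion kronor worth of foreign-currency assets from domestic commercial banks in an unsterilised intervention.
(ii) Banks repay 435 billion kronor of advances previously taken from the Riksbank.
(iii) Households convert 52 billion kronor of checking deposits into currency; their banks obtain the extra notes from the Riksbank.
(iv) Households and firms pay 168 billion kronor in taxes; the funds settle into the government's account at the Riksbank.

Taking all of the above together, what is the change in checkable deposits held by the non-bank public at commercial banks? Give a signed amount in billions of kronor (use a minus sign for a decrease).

FX purchase 477 billion kronor: the counterparty is a bank, so public deposits are unchanged → 0.
Discount-window repayment 435 billion kronor: the counterparty is a bank, so public deposits are unchanged → 0.
Currency withdrawal 52 billion kronor: non-bank counterparties' bank balances fall → −52B.
Government account inflow 168 billion kronor: non-bank counterparties' bank balances fall → −168B.
Net: 0 + 0 − 52 − 168 = -220 billion.

-220 billion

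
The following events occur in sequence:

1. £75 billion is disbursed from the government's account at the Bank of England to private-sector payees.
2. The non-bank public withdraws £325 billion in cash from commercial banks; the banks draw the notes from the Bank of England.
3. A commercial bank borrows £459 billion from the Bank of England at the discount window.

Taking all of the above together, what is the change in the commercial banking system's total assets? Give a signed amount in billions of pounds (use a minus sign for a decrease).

+£209 billion

Government spending £75 billion: bank balance sheets expand → +£75B.
Currency withdrawal £325 billion: bank balance sheets shrink → −£325B.
Discount-window loan £459 billion: bank balance sheets expand → +£459B.
Net: 75 − 325 + 459 = +£209 billion.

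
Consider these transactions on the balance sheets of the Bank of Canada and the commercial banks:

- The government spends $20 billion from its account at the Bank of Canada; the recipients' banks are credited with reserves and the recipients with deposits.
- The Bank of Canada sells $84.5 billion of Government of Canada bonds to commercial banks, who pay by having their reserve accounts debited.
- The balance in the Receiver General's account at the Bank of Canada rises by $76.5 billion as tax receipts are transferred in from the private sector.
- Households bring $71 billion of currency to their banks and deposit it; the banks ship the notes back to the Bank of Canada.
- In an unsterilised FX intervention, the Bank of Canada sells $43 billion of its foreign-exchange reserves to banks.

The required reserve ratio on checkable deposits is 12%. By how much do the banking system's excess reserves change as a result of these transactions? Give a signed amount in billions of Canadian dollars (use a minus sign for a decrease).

-$114.74 billion

Government spending $20 billion: reserves +$20B, deposits +$20B.
OMO sale (to banks) $84.5 billion: reserves −$84.5B, deposits 0.
Government account inflow $76.5 billion: reserves −$76.5B, deposits −$76.5B.
Currency deposit $71 billion: reserves +$71B, deposits +$71B.
FX sale $43 billion: reserves −$43B, deposits 0.
Totals: Δreserves = −$113B, Δdeposits = +$14.5B.
Δrequired reserves = 12% × +$14.5B = +$1.74B.
Δexcess reserves = Δreserves − Δrequired = −$113B − (+$1.74B) = -$114.74 billion.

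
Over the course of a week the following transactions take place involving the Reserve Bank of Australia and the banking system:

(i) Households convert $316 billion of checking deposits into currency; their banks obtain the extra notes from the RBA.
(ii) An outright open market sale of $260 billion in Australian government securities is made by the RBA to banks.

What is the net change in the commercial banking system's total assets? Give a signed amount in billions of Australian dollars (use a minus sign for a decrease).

-$316 billion

RBA balance sheet:
  Assets:      Securities −$260B
  Liabilities: Bank reserves −$576B, Currency in circulation +$316B
Commercial banking system:
  Assets:      Reserves at CB −$576B, Securities +$260B
  Liabilities: Checkable deposits −$316B
Change in total bank assets = -$316 billion.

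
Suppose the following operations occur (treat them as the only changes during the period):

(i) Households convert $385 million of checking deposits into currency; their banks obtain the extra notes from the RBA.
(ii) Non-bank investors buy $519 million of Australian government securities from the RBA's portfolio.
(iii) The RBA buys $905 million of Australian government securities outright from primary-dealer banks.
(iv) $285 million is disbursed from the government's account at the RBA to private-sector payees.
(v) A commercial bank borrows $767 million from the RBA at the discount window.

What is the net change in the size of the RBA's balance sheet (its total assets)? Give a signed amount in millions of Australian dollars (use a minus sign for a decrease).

+$1153 million

Currency withdrawal $385 million: only the composition of liabilities changes → 0.
Asset sale (to non-banks) $519 million: an RBA asset is shed → −$519M.
OMO purchase (from banks) $905 million: an RBA asset is acquired → +$905M.
Government spending $285 million: only the composition of liabilities changes → 0.
Discount-window loan $767 million: an RBA asset is acquired → +$767M.
Net: 0 − 519 + 905 + 0 + 767 = +$1153 million.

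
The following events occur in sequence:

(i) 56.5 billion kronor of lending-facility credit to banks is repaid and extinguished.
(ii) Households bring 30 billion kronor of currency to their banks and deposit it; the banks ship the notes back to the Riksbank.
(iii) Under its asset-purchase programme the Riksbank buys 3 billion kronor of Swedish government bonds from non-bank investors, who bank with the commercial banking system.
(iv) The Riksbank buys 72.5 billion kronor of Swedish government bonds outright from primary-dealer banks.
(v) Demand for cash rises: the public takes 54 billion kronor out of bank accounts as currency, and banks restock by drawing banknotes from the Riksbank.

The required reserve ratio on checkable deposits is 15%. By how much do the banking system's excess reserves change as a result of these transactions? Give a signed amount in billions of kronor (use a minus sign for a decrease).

-1.85 billion

Discount-window repayment 56.5 billion kronor: reserves −56.5B, deposits 0.
Currency deposit 30 billion kronor: reserves +30B, deposits +30B.
Asset purchase (from non-banks) 3 billion kronor: reserves +3B, deposits +3B.
OMO purchase (from banks) 72.5 billion kronor: reserves +72.5B, deposits 0.
Currency withdrawal 54 billion kronor: reserves −54B, deposits −54B.
Totals: Δreserves = −5B, Δdeposits = −21B.
Δrequired reserves = 15% × −21B = −3.15B.
Δexcess reserves = Δreserves − Δrequired = −5B − (−3.15B) = -1.85 billion.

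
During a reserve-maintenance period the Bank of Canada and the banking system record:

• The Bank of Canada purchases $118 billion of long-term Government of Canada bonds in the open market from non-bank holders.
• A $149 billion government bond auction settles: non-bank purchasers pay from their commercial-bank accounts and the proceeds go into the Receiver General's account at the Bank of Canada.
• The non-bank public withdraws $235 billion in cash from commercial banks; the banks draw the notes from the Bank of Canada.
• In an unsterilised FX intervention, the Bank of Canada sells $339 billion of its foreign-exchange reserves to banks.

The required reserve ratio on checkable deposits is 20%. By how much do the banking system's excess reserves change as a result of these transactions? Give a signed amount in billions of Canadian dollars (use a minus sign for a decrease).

-$551.8 billion

Asset purchase (from non-banks) $118 billion: reserves +$118B, deposits +$118B.
Government account inflow $149 billion: reserves −$149B, deposits −$149B.
Currency withdrawal $235 billion: reserves −$235B, deposits −$235B.
FX sale $339 billion: reserves −$339B, deposits 0.
Totals: Δreserves = −$605B, Δdeposits = −$266B.
Δrequired reserves = 20% × −$266B = −$53.2B.
Δexcess reserves = Δreserves − Δrequired = −$605B − (−$53.2B) = -$551.8 billion.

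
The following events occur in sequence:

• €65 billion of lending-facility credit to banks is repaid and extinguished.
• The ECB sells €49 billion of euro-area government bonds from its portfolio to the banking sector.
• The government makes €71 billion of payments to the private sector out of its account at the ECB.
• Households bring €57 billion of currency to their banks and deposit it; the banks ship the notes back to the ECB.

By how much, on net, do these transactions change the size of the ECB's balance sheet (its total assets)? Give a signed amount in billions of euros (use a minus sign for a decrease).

-€114 billion

Discount-window repayment €65 billion: an ECB asset is shed → −€65B.
OMO sale (to banks) €49 billion: an ECB asset is shed → −€49B.
Government spending €71 billion: only the composition of liabilities changes → 0.
Currency deposit €57 billion: only the composition of liabilities changes → 0.
Net: −65 − 49 + 0 + 0 = -€114 billion.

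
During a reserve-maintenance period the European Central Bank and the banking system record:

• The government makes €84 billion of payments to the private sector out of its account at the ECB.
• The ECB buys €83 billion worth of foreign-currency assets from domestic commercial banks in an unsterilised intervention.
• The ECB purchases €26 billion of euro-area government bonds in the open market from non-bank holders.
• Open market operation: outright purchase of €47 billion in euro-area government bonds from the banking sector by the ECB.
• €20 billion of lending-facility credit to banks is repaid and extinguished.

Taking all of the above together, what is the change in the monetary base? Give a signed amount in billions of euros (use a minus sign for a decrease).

ECB balance sheet:
  Assets:      Securities +€73B, Loans to banks −€20B, Foreign assets +€83B
  Liabilities: Bank reserves +€220B, Government deposits −€84B
Monetary base = currency + reserves: 0 + (+€220B) = +€220 billion.

+€220 billion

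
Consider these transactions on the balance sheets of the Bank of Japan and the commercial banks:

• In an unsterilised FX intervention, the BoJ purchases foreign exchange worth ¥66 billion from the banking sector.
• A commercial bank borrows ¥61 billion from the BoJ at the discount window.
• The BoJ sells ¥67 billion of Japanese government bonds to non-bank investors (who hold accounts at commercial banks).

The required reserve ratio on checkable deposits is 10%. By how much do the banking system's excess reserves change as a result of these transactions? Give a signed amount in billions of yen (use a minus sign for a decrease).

+¥66.7 billion

FX purchase ¥66 billion: reserves +¥66B, deposits 0.
Discount-window loan ¥61 billion: reserves +¥61B, deposits 0.
Asset sale (to non-banks) ¥67 billion: reserves −¥67B, deposits −¥67B.
Totals: Δreserves = +¥60B, Δdeposits = −¥67B.
Δrequired reserves = 10% × −¥67B = −¥6.7B.
Δexcess reserves = Δreserves − Δrequired = +¥60B − (−¥6.7B) = +¥66.7 billion.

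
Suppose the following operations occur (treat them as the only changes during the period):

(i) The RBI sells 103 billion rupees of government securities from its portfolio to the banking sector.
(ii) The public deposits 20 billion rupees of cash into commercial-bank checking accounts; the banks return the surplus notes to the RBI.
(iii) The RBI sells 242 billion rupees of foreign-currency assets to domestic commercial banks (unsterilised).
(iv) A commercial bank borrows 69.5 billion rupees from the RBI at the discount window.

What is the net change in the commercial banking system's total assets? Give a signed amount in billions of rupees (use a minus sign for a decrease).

OMO sale (to banks) 103 billion rupees: just an asset swap on bank balance sheets → 0.
Currency deposit 20 billion rupees: bank balance sheets expand → +20B.
FX sale 242 billion rupees: just an asset swap on bank balance sheets → 0.
Discount-window loan 69.5 billion rupees: bank balance sheets expand → +69.5B.
Net: 0 + 20 + 0 + 69.5 = +89.5 billion.

+89.5 billion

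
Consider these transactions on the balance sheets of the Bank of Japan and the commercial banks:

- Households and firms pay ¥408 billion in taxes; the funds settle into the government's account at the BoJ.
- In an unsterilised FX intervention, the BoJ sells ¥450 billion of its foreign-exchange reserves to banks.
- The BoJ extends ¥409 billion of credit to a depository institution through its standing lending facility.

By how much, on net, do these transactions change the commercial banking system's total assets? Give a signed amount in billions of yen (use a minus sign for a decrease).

Government account inflow ¥408 billion: bank balance sheets shrink → −¥408B.
FX sale ¥450 billion: just an asset swap on bank balance sheets → 0.
Discount-window loan ¥409 billion: bank balance sheets expand → +¥409B.
Net: −408 + 0 + 409 = +¥1 billion.

+¥1 billion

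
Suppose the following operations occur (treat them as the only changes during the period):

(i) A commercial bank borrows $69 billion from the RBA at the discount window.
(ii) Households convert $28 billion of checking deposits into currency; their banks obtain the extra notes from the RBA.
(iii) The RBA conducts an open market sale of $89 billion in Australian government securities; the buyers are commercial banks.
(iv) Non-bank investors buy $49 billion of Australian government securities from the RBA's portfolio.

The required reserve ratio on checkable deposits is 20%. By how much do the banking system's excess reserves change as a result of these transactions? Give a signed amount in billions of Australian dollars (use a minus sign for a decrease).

Discount-window loan $69 billion: reserves +$69B, deposits 0.
Currency withdrawal $28 billion: reserves −$28B, deposits −$28B.
OMO sale (to banks) $89 billion: reserves −$89B, deposits 0.
Asset sale (to non-banks) $49 billion: reserves −$49B, deposits −$49B.
Totals: Δreserves = −$97B, Δdeposits = −$77B.
Δrequired reserves = 20% × −$77B = −$15.4B.
Δexcess reserves = Δreserves − Δrequired = −$97B − (−$15.4B) = -$81.6 billion.

-$81.6 billion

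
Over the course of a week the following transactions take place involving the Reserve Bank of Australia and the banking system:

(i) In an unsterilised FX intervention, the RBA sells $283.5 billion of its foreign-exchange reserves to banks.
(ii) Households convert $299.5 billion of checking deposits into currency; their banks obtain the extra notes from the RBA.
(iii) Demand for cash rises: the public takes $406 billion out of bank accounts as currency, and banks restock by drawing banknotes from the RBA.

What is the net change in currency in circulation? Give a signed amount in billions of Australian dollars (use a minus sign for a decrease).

+$705.5 billion

RBA balance sheet:
  Assets:      Foreign assets −$283.5B
  Liabilities: Bank reserves −$989B, Currency in circulation +$705.5B
So the change in currency in circulation is +$705.5 billion.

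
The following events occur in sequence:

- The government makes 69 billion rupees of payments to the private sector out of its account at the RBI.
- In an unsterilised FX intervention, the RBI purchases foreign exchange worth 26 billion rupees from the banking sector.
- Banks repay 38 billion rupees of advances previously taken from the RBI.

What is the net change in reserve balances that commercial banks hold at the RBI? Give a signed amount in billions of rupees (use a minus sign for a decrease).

+57 billion

RBI balance sheet:
  Assets:      Loans to banks −38B, Foreign assets +26B
  Liabilities: Bank reserves +57B, Government deposits −69B
Commercial banking system:
  Assets:      Reserves at CB +57B, Foreign assets −26B
  Liabilities: Checkable deposits +69B, Borrowings from CB −38B
So the change in reserve balances that commercial banks hold at the RBI is +57 billion.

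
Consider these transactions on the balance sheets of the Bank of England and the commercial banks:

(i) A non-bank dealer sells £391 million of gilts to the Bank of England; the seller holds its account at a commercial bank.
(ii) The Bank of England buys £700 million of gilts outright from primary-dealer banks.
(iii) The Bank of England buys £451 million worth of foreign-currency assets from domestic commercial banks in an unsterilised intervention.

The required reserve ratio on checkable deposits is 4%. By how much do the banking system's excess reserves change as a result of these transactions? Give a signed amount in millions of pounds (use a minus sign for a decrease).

Asset purchase (from non-banks) £391 million: reserves +£391M, deposits +£391M.
OMO purchase (from banks) £700 million: reserves +£700M, deposits 0.
FX purchase £451 million: reserves +£451M, deposits 0.
Totals: Δreserves = +£1542M, Δdeposits = +£391M.
Δrequired reserves = 4% × +£391M = +£15.64M.
Δexcess reserves = Δreserves − Δrequired = +£1542M − (+£15.64M) = +£1526.36 million.

+£1526.36 million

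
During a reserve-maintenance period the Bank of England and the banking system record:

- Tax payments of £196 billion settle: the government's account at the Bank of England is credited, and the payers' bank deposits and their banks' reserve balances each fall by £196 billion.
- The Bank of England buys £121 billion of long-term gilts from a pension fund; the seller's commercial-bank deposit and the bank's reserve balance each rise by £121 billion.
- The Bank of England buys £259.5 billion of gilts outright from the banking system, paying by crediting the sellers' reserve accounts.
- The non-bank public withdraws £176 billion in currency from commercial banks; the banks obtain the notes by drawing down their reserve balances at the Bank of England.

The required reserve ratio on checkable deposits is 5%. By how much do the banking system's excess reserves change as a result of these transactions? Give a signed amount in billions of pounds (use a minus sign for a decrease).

Government account inflow £196 billion: reserves −£196B, deposits −£196B.
Asset purchase (from non-banks) £121 billion: reserves +£121B, deposits +£121B.
OMO purchase (from banks) £259.5 billion: reserves +£259.5B, deposits 0.
Currency withdrawal £176 billion: reserves −£176B, deposits −£176B.
Totals: Δreserves = +£8.5B, Δdeposits = −£251B.
Δrequired reserves = 5% × −£251B = −£12.55B.
Δexcess reserves = Δreserves − Δrequired = +£8.5B − (−£12.55B) = +£21.05 billion.

+£21.05 billion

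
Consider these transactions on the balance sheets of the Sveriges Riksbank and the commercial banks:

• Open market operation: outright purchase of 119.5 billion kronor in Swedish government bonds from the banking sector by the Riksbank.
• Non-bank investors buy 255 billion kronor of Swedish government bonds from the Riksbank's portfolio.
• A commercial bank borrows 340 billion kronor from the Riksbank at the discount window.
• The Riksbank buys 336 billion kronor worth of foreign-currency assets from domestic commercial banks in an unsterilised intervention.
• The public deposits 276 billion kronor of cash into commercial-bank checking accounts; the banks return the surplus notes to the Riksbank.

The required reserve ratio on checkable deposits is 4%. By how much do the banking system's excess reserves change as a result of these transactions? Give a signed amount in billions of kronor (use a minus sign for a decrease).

OMO purchase (from banks) 119.5 billion kronor: reserves +119.5B, deposits 0.
Asset sale (to non-banks) 255 billion kronor: reserves −255B, deposits −255B.
Discount-window loan 340 billion kronor: reserves +340B, deposits 0.
FX purchase 336 billion kronor: reserves +336B, deposits 0.
Currency deposit 276 billion kronor: reserves +276B, deposits +276B.
Totals: Δreserves = +816.5B, Δdeposits = +21B.
Δrequired reserves = 4% × +21B = +0.84B.
Δexcess reserves = Δreserves − Δrequired = +816.5B − (+0.84B) = +815.66 billion.

+815.66 billion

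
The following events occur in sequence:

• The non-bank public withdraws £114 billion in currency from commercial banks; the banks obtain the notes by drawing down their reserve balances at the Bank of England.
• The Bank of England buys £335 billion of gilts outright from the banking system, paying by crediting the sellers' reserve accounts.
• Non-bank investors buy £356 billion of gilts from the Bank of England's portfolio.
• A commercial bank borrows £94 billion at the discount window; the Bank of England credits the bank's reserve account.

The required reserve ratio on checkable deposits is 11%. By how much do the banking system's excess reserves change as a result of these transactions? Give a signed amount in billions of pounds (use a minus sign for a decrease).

Currency withdrawal £114 billion: reserves −£114B, deposits −£114B.
OMO purchase (from banks) £335 billion: reserves +£335B, deposits 0.
Asset sale (to non-banks) £356 billion: reserves −£356B, deposits −£356B.
Discount-window loan £94 billion: reserves +£94B, deposits 0.
Totals: Δreserves = −£41B, Δdeposits = −£470B.
Δrequired reserves = 11% × −£470B = −£51.7B.
Δexcess reserves = Δreserves − Δrequired = −£41B − (−£51.7B) = +£10.7 billion.

+£10.7 billion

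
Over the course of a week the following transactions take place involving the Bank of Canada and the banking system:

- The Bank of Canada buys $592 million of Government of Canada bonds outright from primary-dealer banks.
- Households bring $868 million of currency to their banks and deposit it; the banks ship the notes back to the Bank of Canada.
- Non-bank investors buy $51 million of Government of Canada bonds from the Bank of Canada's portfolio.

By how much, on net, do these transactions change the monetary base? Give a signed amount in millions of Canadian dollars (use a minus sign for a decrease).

+$541 million

Bank of Canada balance sheet:
  Assets:      Securities +$541M
  Liabilities: Bank reserves +$1409M, Currency in circulation −$868M
Monetary base = currency + reserves: −$868M + (+$1409M) = +$541 million.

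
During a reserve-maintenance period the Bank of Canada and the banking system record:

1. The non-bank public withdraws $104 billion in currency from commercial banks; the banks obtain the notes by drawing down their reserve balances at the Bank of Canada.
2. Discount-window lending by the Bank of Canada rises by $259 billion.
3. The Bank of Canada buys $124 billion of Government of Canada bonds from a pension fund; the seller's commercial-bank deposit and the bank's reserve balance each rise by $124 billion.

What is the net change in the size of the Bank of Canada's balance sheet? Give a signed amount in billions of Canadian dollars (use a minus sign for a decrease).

Currency withdrawal $104 billion: only the composition of liabilities changes → 0.
Discount-window loan $259 billion: a Bank of Canada asset is acquired → +$259B.
Asset purchase (from non-banks) $124 billion: a Bank of Canada asset is acquired → +$124B.
Net: 0 + 259 + 124 = +$383 billion.

+$383 billion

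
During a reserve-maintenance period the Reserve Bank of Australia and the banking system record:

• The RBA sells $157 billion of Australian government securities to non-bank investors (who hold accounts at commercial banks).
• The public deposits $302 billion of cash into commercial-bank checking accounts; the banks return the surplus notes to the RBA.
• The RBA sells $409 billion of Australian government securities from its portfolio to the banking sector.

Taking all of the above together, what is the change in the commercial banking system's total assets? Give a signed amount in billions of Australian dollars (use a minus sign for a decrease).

Asset sale (to non-banks) $157 billion: bank balance sheets shrink → −$157B.
Currency deposit $302 billion: bank balance sheets expand → +$302B.
OMO sale (to banks) $409 billion: just an asset swap on bank balance sheets → 0.
Net: −157 + 302 + 0 = +$145 billion.

+$145 billion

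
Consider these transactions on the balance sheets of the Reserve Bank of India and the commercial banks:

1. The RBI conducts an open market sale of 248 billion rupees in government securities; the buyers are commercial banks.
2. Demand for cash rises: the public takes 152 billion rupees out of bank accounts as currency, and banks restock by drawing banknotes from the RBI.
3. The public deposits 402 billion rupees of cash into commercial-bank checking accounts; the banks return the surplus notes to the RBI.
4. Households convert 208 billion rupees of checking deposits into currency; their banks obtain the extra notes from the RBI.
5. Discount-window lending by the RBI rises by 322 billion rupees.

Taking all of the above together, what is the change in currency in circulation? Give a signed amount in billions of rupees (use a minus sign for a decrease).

-42 billion

RBI balance sheet:
  Assets:      Securities −248B, Loans to banks +322B
  Liabilities: Bank reserves +116B, Currency in circulation −42B
So the change in currency in circulation is -42 billion.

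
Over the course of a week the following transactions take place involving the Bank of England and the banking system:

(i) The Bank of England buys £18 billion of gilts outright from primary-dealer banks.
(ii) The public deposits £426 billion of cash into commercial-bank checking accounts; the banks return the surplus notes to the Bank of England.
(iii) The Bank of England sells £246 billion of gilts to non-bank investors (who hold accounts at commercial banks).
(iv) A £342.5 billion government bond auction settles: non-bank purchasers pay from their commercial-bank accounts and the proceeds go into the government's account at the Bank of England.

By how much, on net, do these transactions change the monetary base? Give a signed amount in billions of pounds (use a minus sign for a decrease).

Bank of England balance sheet:
  Assets:      Securities −£228B
  Liabilities: Bank reserves −£144.5B, Currency in circulation −£426B, Government deposits +£342.5B
Monetary base = currency + reserves: −£426B + (−£144.5B) = -£570.5 billion.

-£570.5 billion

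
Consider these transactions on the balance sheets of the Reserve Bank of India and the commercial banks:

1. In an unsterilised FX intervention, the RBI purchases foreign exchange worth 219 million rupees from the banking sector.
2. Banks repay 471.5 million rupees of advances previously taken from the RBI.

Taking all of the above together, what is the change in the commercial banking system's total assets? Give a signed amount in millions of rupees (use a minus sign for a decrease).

RBI balance sheet:
  Assets:      Loans to banks −471.5M, Foreign assets +219M
  Liabilities: Bank reserves −252.5M
Commercial banking system:
  Assets:      Reserves at CB −252.5M, Foreign assets −219M
  Liabilities: Borrowings from CB −471.5M
Change in total bank assets = -471.5 million.

-471.5 million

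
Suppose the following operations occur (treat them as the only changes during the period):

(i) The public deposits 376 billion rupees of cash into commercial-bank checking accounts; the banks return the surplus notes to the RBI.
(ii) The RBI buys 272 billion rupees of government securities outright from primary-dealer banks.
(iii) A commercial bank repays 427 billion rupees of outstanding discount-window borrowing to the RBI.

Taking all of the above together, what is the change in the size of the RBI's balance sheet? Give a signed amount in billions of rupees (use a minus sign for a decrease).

RBI balance sheet:
  Assets:      Securities +272B, Loans to banks −427B
  Liabilities: Bank reserves +221B, Currency in circulation −376B
Change in total RBI assets = -155 billion.

-155 billion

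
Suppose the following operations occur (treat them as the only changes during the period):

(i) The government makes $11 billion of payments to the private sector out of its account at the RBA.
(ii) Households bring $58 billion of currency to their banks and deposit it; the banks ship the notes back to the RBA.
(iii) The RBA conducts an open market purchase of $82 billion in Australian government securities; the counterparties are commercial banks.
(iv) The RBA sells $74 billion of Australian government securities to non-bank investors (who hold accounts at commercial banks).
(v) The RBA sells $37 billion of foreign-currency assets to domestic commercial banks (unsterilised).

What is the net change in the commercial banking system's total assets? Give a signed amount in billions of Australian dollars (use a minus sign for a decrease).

Government spending $11 billion: bank balance sheets expand → +$11B.
Currency deposit $58 billion: bank balance sheets expand → +$58B.
OMO purchase (from banks) $82 billion: just an asset swap on bank balance sheets → 0.
Asset sale (to non-banks) $74 billion: bank balance sheets shrink → −$74B.
FX sale $37 billion: just an asset swap on bank balance sheets → 0.
Net: 11 + 58 + 0 − 74 + 0 = -$5 billion.

-$5 billion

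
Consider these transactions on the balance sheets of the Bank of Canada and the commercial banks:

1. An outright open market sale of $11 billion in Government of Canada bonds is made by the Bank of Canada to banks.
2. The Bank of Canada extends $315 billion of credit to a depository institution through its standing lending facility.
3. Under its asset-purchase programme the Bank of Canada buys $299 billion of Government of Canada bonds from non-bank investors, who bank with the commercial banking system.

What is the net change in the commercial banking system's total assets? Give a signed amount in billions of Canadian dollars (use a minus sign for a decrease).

OMO sale (to banks) $11 billion: just an asset swap on bank balance sheets → 0.
Discount-window loan $315 billion: bank balance sheets expand → +$315B.
Asset purchase (from non-banks) $299 billion: bank balance sheets expand → +$299B.
Net: 0 + 315 + 299 = +$614 billion.

+$614 billion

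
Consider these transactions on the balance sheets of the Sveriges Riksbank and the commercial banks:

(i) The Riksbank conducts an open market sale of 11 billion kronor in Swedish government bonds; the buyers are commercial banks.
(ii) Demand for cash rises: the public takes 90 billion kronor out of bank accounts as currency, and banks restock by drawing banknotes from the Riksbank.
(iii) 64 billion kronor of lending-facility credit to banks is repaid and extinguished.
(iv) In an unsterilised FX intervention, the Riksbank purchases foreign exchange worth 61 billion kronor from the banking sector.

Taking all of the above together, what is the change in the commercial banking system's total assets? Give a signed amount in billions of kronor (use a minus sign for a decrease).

-154 billion

Riksbank balance sheet:
  Assets:      Securities −11B, Loans to banks −64B, Foreign assets +61B
  Liabilities: Bank reserves −104B, Currency in circulation +90B
Commercial banking system:
  Assets:      Reserves at CB −104B, Securities +11B, Foreign assets −61B
  Liabilities: Checkable deposits −90B, Borrowings from CB −64B
Change in total bank assets = -154 billion.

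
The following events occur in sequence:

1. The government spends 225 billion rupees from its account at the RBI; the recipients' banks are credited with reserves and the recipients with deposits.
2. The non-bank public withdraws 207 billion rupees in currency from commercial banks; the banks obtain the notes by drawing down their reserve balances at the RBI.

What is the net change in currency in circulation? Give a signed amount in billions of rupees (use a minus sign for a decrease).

+207 billion

RBI balance sheet:
  Assets:      no change
  Liabilities: Bank reserves +18B, Currency in circulation +207B, Government deposits −225B
Commercial banking system:
  Assets:      Reserves at CB +18B
  Liabilities: Checkable deposits +18B
So the change in currency in circulation is +207 billion.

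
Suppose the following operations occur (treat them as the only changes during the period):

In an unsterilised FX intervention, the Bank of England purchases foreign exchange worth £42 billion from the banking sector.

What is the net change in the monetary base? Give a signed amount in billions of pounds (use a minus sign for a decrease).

+£42 billion

FX purchase £42 billion: Bank of England balance sheet expands → +£42B.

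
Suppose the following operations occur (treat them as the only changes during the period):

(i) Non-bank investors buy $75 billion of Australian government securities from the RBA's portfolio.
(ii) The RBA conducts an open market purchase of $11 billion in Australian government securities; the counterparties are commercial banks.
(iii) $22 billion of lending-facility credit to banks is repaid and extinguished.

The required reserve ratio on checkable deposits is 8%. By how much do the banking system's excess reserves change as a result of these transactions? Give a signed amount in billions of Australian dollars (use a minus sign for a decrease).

Asset sale (to non-banks) $75 billion: reserves −$75B, deposits −$75B.
OMO purchase (from banks) $11 billion: reserves +$11B, deposits 0.
Discount-window repayment $22 billion: reserves −$22B, deposits 0.
Totals: Δreserves = −$86B, Δdeposits = −$75B.
Δrequired reserves = 8% × −$75B = −$6B.
Δexcess reserves = Δreserves − Δrequired = −$86B − (−$6B) = -$80 billion.

-$80 billion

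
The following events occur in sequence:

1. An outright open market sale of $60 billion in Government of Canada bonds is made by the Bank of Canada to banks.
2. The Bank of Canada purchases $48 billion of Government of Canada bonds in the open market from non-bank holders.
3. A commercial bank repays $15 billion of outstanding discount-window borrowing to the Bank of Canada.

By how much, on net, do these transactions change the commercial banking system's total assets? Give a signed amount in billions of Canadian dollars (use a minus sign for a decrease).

+$33 billion

OMO sale (to banks) $60 billion: just an asset swap on bank balance sheets → 0.
Asset purchase (from non-banks) $48 billion: bank balance sheets expand → +$48B.
Discount-window repayment $15 billion: bank balance sheets shrink → −$15B.
Net: 0 + 48 − 15 = +$33 billion.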